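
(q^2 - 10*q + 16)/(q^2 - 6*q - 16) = (q - 2)/(q + 2)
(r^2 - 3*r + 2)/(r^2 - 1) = (r - 2)/(r + 1)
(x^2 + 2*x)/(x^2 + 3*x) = (x + 2)/(x + 3)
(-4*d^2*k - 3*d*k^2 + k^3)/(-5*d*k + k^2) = (4*d^2 + 3*d*k - k^2)/(5*d - k)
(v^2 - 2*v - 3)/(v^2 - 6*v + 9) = (v + 1)/(v - 3)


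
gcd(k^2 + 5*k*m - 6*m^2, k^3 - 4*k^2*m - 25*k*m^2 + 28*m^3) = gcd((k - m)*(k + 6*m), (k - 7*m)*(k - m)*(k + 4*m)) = k - m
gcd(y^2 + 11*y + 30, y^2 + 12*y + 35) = y + 5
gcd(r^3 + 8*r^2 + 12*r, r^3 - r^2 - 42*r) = r^2 + 6*r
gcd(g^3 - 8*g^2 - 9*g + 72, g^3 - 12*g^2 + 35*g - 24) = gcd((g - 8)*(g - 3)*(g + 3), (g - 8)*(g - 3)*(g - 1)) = g^2 - 11*g + 24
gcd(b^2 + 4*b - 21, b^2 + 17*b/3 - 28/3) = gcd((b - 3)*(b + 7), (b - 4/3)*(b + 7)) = b + 7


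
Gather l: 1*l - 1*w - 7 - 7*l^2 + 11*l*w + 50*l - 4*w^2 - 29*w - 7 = -7*l^2 + l*(11*w + 51) - 4*w^2 - 30*w - 14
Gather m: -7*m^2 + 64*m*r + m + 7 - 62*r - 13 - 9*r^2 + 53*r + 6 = -7*m^2 + m*(64*r + 1) - 9*r^2 - 9*r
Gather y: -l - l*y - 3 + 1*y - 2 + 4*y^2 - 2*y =-l + 4*y^2 + y*(-l - 1) - 5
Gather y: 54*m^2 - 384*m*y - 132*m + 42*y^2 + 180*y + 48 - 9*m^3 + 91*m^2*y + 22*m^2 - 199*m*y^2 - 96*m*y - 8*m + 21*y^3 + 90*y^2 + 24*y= -9*m^3 + 76*m^2 - 140*m + 21*y^3 + y^2*(132 - 199*m) + y*(91*m^2 - 480*m + 204) + 48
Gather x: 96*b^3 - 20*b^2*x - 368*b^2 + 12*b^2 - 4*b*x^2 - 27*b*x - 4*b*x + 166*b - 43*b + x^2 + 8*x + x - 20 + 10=96*b^3 - 356*b^2 + 123*b + x^2*(1 - 4*b) + x*(-20*b^2 - 31*b + 9) - 10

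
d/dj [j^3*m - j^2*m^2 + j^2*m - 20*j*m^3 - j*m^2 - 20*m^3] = m*(3*j^2 - 2*j*m + 2*j - 20*m^2 - m)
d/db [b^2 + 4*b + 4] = 2*b + 4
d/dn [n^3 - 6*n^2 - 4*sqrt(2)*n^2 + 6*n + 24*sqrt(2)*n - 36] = 3*n^2 - 12*n - 8*sqrt(2)*n + 6 + 24*sqrt(2)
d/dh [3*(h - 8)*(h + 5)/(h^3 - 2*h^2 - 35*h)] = 3*(-h^2 + 16*h - 56)/(h^2*(h^2 - 14*h + 49))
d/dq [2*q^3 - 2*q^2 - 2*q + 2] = 6*q^2 - 4*q - 2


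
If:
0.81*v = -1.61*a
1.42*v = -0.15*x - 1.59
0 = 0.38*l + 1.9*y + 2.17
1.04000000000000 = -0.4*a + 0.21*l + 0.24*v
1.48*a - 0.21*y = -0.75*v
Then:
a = -2.72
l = -6.41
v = 5.41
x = -61.77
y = 0.14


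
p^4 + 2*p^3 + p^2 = p^2*(p + 1)^2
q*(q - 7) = q^2 - 7*q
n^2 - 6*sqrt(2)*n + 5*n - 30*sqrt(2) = (n + 5)*(n - 6*sqrt(2))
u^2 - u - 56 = (u - 8)*(u + 7)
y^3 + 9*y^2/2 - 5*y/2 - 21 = (y - 2)*(y + 3)*(y + 7/2)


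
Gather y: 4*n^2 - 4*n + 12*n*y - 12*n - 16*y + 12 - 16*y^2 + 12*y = 4*n^2 - 16*n - 16*y^2 + y*(12*n - 4) + 12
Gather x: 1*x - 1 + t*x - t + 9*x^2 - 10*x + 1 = -t + 9*x^2 + x*(t - 9)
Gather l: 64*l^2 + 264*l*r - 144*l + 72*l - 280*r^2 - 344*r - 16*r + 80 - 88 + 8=64*l^2 + l*(264*r - 72) - 280*r^2 - 360*r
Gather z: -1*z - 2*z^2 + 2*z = -2*z^2 + z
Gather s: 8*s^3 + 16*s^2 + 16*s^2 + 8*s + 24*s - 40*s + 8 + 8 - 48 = 8*s^3 + 32*s^2 - 8*s - 32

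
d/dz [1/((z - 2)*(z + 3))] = (-2*z - 1)/(z^4 + 2*z^3 - 11*z^2 - 12*z + 36)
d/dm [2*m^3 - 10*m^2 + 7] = 2*m*(3*m - 10)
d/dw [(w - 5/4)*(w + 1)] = 2*w - 1/4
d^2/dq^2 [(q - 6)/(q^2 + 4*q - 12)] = 2*((2 - 3*q)*(q^2 + 4*q - 12) + 4*(q - 6)*(q + 2)^2)/(q^2 + 4*q - 12)^3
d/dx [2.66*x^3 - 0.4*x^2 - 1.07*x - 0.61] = 7.98*x^2 - 0.8*x - 1.07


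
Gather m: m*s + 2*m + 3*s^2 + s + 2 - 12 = m*(s + 2) + 3*s^2 + s - 10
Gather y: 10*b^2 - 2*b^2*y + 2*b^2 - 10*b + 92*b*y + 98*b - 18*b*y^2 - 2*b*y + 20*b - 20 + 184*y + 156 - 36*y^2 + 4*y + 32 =12*b^2 + 108*b + y^2*(-18*b - 36) + y*(-2*b^2 + 90*b + 188) + 168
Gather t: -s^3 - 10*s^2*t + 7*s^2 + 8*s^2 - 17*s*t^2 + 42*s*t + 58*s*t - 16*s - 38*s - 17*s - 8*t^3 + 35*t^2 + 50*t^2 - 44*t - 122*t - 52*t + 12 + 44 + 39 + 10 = -s^3 + 15*s^2 - 71*s - 8*t^3 + t^2*(85 - 17*s) + t*(-10*s^2 + 100*s - 218) + 105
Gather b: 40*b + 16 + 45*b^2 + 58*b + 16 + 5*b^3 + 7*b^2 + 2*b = 5*b^3 + 52*b^2 + 100*b + 32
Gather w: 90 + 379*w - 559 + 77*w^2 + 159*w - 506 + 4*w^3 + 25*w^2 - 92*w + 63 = 4*w^3 + 102*w^2 + 446*w - 912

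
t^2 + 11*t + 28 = (t + 4)*(t + 7)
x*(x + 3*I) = x^2 + 3*I*x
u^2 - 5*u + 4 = (u - 4)*(u - 1)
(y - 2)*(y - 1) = y^2 - 3*y + 2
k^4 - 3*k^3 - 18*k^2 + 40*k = k*(k - 5)*(k - 2)*(k + 4)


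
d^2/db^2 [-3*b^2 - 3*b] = -6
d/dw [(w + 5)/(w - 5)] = -10/(w - 5)^2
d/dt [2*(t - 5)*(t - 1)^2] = 2*(t - 1)*(3*t - 11)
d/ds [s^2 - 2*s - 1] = 2*s - 2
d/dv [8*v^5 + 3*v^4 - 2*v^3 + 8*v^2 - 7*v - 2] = 40*v^4 + 12*v^3 - 6*v^2 + 16*v - 7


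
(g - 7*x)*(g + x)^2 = g^3 - 5*g^2*x - 13*g*x^2 - 7*x^3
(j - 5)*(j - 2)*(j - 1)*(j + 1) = j^4 - 7*j^3 + 9*j^2 + 7*j - 10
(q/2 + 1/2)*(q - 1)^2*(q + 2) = q^4/2 + q^3/2 - 3*q^2/2 - q/2 + 1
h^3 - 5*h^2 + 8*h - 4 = (h - 2)^2*(h - 1)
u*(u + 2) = u^2 + 2*u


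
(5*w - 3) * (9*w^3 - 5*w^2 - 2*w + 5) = 45*w^4 - 52*w^3 + 5*w^2 + 31*w - 15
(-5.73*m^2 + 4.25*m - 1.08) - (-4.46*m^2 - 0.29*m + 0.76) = -1.27*m^2 + 4.54*m - 1.84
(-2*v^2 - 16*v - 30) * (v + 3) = -2*v^3 - 22*v^2 - 78*v - 90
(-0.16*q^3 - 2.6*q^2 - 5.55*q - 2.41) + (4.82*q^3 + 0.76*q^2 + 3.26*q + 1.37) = 4.66*q^3 - 1.84*q^2 - 2.29*q - 1.04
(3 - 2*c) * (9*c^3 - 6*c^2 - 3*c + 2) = -18*c^4 + 39*c^3 - 12*c^2 - 13*c + 6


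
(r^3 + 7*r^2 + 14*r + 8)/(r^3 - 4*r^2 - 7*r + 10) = (r^2 + 5*r + 4)/(r^2 - 6*r + 5)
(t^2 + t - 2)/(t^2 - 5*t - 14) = (t - 1)/(t - 7)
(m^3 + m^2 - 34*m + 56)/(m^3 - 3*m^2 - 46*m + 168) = (m - 2)/(m - 6)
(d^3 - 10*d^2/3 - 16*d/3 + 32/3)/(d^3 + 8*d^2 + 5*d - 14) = (3*d^2 - 16*d + 16)/(3*(d^2 + 6*d - 7))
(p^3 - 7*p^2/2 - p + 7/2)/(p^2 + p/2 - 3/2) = (2*p^2 - 5*p - 7)/(2*p + 3)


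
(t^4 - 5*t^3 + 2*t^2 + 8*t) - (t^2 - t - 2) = t^4 - 5*t^3 + t^2 + 9*t + 2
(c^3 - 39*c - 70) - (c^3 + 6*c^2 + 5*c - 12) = -6*c^2 - 44*c - 58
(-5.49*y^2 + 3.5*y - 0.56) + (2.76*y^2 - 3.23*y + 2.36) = -2.73*y^2 + 0.27*y + 1.8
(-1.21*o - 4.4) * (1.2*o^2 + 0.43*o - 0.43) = -1.452*o^3 - 5.8003*o^2 - 1.3717*o + 1.892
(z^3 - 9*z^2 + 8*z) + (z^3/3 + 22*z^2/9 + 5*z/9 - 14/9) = 4*z^3/3 - 59*z^2/9 + 77*z/9 - 14/9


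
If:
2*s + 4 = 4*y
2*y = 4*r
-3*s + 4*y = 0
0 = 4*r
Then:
No Solution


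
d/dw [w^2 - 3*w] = 2*w - 3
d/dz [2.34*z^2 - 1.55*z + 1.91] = 4.68*z - 1.55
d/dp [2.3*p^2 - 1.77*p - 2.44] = 4.6*p - 1.77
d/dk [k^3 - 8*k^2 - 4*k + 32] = 3*k^2 - 16*k - 4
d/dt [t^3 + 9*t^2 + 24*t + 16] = 3*t^2 + 18*t + 24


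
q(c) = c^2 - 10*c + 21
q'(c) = 2*c - 10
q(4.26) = -3.45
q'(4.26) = -1.48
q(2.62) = 1.66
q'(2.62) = -4.76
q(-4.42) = 84.74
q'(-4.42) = -18.84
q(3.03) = -0.12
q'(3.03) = -3.94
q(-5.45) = 105.20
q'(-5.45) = -20.90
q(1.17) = 10.67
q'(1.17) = -7.66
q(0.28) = 18.28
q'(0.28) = -9.44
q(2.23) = 3.67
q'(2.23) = -5.54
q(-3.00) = 60.00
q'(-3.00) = -16.00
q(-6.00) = 117.00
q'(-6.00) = -22.00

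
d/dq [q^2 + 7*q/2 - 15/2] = 2*q + 7/2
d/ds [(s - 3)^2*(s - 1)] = (s - 3)*(3*s - 5)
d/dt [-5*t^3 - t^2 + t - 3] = -15*t^2 - 2*t + 1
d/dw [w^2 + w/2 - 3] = 2*w + 1/2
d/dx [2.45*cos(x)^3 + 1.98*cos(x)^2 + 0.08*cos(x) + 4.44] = (7.35*sin(x)^2 - 3.96*cos(x) - 7.43)*sin(x)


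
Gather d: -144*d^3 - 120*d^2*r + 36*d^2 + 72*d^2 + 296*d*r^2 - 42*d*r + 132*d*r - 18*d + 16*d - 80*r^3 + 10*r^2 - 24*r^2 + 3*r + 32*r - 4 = -144*d^3 + d^2*(108 - 120*r) + d*(296*r^2 + 90*r - 2) - 80*r^3 - 14*r^2 + 35*r - 4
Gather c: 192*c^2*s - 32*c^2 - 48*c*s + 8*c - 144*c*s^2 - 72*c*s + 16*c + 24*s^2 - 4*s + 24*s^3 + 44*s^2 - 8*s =c^2*(192*s - 32) + c*(-144*s^2 - 120*s + 24) + 24*s^3 + 68*s^2 - 12*s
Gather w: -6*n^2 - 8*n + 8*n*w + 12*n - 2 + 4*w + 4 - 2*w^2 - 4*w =-6*n^2 + 8*n*w + 4*n - 2*w^2 + 2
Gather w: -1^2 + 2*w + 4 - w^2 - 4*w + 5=-w^2 - 2*w + 8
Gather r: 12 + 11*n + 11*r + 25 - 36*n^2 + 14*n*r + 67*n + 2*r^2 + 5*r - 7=-36*n^2 + 78*n + 2*r^2 + r*(14*n + 16) + 30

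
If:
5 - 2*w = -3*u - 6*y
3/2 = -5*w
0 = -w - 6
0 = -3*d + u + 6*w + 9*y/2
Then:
No Solution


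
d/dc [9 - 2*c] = -2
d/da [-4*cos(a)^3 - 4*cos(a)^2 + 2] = 4*(3*cos(a) + 2)*sin(a)*cos(a)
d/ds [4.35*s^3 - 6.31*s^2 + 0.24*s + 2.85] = 13.05*s^2 - 12.62*s + 0.24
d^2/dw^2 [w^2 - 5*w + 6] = 2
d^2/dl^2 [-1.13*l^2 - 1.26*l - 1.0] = -2.26000000000000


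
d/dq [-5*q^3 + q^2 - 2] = q*(2 - 15*q)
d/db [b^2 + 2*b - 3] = 2*b + 2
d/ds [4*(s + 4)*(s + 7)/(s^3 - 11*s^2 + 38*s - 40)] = 4*(-s^4 - 22*s^3 + 75*s^2 + 536*s - 1504)/(s^6 - 22*s^5 + 197*s^4 - 916*s^3 + 2324*s^2 - 3040*s + 1600)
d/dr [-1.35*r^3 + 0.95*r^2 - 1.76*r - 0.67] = -4.05*r^2 + 1.9*r - 1.76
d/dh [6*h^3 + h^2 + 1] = 2*h*(9*h + 1)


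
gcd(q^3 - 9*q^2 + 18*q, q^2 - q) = q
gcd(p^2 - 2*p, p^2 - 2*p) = p^2 - 2*p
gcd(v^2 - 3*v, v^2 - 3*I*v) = v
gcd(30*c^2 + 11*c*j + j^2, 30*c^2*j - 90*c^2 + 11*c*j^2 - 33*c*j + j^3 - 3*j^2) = 30*c^2 + 11*c*j + j^2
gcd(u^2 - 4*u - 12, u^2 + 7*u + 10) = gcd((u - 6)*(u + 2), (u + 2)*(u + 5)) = u + 2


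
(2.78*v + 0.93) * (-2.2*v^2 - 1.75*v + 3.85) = -6.116*v^3 - 6.911*v^2 + 9.0755*v + 3.5805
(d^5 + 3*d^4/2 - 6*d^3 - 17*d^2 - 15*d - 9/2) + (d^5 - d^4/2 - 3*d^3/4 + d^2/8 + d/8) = 2*d^5 + d^4 - 27*d^3/4 - 135*d^2/8 - 119*d/8 - 9/2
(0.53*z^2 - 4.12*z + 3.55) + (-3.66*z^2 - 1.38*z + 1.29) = -3.13*z^2 - 5.5*z + 4.84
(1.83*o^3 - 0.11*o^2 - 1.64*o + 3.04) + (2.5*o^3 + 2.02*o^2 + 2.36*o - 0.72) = 4.33*o^3 + 1.91*o^2 + 0.72*o + 2.32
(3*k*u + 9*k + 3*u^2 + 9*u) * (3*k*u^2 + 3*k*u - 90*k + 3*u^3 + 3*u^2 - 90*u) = 9*k^2*u^3 + 36*k^2*u^2 - 243*k^2*u - 810*k^2 + 18*k*u^4 + 72*k*u^3 - 486*k*u^2 - 1620*k*u + 9*u^5 + 36*u^4 - 243*u^3 - 810*u^2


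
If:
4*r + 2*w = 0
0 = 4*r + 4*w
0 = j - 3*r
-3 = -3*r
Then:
No Solution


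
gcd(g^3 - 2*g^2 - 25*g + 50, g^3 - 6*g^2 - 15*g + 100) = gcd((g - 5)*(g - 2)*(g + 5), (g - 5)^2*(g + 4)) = g - 5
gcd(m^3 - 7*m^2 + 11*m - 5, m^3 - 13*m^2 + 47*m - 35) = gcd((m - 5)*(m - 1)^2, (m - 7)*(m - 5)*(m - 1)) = m^2 - 6*m + 5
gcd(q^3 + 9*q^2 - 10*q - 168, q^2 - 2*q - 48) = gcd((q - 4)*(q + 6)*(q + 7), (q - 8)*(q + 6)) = q + 6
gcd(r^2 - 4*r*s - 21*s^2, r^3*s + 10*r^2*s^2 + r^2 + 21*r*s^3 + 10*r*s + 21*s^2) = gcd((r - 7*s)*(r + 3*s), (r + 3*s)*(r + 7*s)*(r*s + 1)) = r + 3*s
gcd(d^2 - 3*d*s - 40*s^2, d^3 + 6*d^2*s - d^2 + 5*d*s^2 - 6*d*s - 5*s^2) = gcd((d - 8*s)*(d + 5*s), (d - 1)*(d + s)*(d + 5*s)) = d + 5*s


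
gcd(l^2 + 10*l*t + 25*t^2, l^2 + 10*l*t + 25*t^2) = l^2 + 10*l*t + 25*t^2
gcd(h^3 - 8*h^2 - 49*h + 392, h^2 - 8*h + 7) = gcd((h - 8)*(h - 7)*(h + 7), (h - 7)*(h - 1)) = h - 7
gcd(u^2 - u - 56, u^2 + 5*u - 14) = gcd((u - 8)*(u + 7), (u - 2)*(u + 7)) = u + 7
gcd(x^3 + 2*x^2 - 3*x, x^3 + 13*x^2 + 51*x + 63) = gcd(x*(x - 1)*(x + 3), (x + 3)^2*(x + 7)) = x + 3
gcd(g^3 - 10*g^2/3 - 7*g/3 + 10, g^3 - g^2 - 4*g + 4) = g - 2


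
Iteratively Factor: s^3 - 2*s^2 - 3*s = (s - 3)*(s^2 + s) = (s - 3)*(s + 1)*(s)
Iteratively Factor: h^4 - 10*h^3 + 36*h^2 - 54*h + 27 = (h - 3)*(h^3 - 7*h^2 + 15*h - 9) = (h - 3)^2*(h^2 - 4*h + 3) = (h - 3)^2*(h - 1)*(h - 3)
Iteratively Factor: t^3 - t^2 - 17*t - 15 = (t - 5)*(t^2 + 4*t + 3) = (t - 5)*(t + 3)*(t + 1)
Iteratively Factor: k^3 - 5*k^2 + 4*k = (k - 1)*(k^2 - 4*k) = (k - 4)*(k - 1)*(k)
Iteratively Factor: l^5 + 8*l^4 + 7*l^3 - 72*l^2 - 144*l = (l + 4)*(l^4 + 4*l^3 - 9*l^2 - 36*l) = (l + 4)^2*(l^3 - 9*l) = (l + 3)*(l + 4)^2*(l^2 - 3*l) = l*(l + 3)*(l + 4)^2*(l - 3)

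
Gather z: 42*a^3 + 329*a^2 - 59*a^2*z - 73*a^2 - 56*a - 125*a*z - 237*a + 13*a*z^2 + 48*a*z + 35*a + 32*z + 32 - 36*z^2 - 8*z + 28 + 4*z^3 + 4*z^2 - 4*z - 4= 42*a^3 + 256*a^2 - 258*a + 4*z^3 + z^2*(13*a - 32) + z*(-59*a^2 - 77*a + 20) + 56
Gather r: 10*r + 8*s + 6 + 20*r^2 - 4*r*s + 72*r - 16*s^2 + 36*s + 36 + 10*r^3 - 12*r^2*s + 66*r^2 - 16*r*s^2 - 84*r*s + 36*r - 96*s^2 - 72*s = 10*r^3 + r^2*(86 - 12*s) + r*(-16*s^2 - 88*s + 118) - 112*s^2 - 28*s + 42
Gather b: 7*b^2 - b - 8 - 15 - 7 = 7*b^2 - b - 30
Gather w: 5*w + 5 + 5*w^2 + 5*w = 5*w^2 + 10*w + 5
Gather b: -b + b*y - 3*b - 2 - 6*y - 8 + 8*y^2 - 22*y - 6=b*(y - 4) + 8*y^2 - 28*y - 16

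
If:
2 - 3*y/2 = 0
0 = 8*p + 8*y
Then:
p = -4/3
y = 4/3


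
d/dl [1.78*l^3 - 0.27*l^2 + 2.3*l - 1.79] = 5.34*l^2 - 0.54*l + 2.3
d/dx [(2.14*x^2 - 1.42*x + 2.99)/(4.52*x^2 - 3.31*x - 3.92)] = (-0.665000000000003*x^2 - 43.8072*x + 15.4633)/(20.4304*x^4 - 29.9224*x^3 - 24.4807*x^2 + 25.9504*x + 15.3664)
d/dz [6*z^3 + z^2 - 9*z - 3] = 18*z^2 + 2*z - 9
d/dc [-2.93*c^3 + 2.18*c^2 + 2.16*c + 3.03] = -8.79*c^2 + 4.36*c + 2.16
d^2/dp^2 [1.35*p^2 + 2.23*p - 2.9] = 2.70000000000000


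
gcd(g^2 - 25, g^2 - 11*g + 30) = g - 5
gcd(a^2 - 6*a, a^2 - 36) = a - 6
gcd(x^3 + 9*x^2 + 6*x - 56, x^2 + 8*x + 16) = x + 4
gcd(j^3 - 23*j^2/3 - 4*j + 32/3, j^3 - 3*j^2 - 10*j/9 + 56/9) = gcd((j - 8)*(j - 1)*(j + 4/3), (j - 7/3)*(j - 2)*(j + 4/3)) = j + 4/3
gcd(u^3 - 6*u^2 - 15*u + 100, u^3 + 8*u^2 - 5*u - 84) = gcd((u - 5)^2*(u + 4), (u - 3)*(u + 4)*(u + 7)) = u + 4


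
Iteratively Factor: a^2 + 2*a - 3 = (a + 3)*(a - 1)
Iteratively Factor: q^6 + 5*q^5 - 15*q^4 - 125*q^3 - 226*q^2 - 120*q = (q + 2)*(q^5 + 3*q^4 - 21*q^3 - 83*q^2 - 60*q) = (q + 2)*(q + 4)*(q^4 - q^3 - 17*q^2 - 15*q) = (q + 1)*(q + 2)*(q + 4)*(q^3 - 2*q^2 - 15*q) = (q - 5)*(q + 1)*(q + 2)*(q + 4)*(q^2 + 3*q) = (q - 5)*(q + 1)*(q + 2)*(q + 3)*(q + 4)*(q)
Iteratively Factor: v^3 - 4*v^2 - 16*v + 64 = (v + 4)*(v^2 - 8*v + 16) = (v - 4)*(v + 4)*(v - 4)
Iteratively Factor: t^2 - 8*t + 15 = (t - 3)*(t - 5)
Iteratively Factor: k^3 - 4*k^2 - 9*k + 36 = (k - 3)*(k^2 - k - 12) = (k - 3)*(k + 3)*(k - 4)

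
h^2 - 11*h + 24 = (h - 8)*(h - 3)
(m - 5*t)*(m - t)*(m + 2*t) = m^3 - 4*m^2*t - 7*m*t^2 + 10*t^3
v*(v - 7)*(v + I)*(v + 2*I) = v^4 - 7*v^3 + 3*I*v^3 - 2*v^2 - 21*I*v^2 + 14*v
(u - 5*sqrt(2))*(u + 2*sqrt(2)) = u^2 - 3*sqrt(2)*u - 20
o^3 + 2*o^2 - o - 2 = (o - 1)*(o + 1)*(o + 2)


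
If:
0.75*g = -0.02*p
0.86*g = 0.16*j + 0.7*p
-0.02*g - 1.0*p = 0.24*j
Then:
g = 0.00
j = 0.00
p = 0.00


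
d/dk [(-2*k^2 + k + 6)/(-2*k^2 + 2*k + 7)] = (-2*k^2 - 4*k - 5)/(4*k^4 - 8*k^3 - 24*k^2 + 28*k + 49)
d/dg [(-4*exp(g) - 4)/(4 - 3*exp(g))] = -28*exp(g)/(3*exp(g) - 4)^2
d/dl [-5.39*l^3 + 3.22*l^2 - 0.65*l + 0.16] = -16.17*l^2 + 6.44*l - 0.65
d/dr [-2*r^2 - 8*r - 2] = -4*r - 8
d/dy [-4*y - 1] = -4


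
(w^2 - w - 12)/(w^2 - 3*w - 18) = (w - 4)/(w - 6)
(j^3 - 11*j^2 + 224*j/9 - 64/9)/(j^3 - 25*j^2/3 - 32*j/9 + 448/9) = (3*j - 1)/(3*j + 7)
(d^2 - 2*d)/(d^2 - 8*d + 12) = d/(d - 6)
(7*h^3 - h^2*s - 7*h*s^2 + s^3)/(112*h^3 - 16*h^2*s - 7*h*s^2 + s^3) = (-h^2 + s^2)/(-16*h^2 + s^2)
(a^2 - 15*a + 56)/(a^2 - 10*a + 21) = (a - 8)/(a - 3)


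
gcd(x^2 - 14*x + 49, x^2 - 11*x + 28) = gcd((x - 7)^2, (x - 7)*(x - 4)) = x - 7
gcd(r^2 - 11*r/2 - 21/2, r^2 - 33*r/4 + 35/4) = r - 7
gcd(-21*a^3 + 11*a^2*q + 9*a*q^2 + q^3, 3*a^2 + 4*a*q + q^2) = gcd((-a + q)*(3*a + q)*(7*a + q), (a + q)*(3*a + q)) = 3*a + q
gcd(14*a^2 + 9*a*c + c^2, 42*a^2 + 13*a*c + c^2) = 7*a + c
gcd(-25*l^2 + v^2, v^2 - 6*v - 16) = 1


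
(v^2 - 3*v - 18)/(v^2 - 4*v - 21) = (v - 6)/(v - 7)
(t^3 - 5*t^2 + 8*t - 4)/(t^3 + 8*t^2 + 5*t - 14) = (t^2 - 4*t + 4)/(t^2 + 9*t + 14)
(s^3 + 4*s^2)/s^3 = (s + 4)/s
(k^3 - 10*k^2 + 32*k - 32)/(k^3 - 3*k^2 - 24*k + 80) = (k - 2)/(k + 5)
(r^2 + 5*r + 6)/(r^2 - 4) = (r + 3)/(r - 2)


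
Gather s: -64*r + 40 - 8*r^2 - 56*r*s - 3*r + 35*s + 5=-8*r^2 - 67*r + s*(35 - 56*r) + 45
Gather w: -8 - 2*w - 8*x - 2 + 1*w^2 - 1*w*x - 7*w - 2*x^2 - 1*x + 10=w^2 + w*(-x - 9) - 2*x^2 - 9*x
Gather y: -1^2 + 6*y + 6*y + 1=12*y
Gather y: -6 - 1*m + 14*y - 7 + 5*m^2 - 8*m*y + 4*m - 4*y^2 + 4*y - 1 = 5*m^2 + 3*m - 4*y^2 + y*(18 - 8*m) - 14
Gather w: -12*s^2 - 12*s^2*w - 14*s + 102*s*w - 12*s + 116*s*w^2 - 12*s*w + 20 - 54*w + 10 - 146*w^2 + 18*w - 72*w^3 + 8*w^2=-12*s^2 - 26*s - 72*w^3 + w^2*(116*s - 138) + w*(-12*s^2 + 90*s - 36) + 30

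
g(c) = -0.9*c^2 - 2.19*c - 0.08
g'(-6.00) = 8.61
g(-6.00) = -19.34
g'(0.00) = -2.19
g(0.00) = -0.08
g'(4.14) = -9.64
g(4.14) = -24.57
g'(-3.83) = 4.70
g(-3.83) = -4.89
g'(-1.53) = 0.56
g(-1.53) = 1.16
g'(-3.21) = 3.59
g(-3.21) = -2.32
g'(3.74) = -8.92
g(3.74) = -20.86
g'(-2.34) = 2.02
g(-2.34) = 0.12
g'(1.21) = -4.37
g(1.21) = -4.05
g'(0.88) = -3.77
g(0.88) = -2.70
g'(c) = -1.8*c - 2.19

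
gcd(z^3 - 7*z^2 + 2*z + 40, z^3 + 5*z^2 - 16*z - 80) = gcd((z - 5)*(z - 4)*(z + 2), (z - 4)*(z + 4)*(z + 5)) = z - 4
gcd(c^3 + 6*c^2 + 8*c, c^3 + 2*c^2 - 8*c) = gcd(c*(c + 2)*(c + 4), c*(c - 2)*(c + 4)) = c^2 + 4*c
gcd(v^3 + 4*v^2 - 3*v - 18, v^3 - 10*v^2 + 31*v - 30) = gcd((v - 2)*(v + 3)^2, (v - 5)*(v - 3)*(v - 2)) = v - 2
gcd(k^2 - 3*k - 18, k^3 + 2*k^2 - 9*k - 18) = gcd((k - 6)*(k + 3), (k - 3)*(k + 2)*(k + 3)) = k + 3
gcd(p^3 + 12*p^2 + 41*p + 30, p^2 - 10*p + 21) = 1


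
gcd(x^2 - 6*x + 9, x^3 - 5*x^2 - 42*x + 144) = x - 3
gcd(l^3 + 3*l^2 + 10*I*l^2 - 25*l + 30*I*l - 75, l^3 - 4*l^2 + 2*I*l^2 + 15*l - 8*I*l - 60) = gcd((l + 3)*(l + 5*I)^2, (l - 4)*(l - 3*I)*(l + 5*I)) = l + 5*I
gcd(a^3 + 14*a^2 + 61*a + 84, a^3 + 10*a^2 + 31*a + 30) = a + 3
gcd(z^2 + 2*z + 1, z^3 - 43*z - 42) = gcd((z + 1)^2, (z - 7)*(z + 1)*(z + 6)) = z + 1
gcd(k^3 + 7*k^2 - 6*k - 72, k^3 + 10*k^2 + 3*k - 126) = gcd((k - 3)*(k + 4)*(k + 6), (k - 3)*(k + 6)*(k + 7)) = k^2 + 3*k - 18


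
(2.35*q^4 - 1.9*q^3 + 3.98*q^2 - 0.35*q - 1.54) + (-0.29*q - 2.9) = 2.35*q^4 - 1.9*q^3 + 3.98*q^2 - 0.64*q - 4.44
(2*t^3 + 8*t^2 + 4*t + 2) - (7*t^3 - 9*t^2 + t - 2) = -5*t^3 + 17*t^2 + 3*t + 4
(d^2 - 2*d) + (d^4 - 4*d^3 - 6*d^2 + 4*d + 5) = d^4 - 4*d^3 - 5*d^2 + 2*d + 5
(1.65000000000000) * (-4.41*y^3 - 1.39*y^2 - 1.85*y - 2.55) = -7.2765*y^3 - 2.2935*y^2 - 3.0525*y - 4.2075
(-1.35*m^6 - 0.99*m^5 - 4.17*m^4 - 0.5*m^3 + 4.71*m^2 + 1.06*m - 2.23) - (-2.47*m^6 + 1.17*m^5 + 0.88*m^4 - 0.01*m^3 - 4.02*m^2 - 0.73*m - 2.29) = 1.12*m^6 - 2.16*m^5 - 5.05*m^4 - 0.49*m^3 + 8.73*m^2 + 1.79*m + 0.0600000000000001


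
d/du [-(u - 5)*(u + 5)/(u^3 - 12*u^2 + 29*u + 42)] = (u^4 - 104*u^2 + 516*u - 725)/(u^6 - 24*u^5 + 202*u^4 - 612*u^3 - 167*u^2 + 2436*u + 1764)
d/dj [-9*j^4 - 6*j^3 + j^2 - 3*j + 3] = -36*j^3 - 18*j^2 + 2*j - 3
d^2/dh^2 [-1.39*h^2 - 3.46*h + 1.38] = -2.78000000000000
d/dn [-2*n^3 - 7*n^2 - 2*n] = -6*n^2 - 14*n - 2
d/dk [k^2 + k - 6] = 2*k + 1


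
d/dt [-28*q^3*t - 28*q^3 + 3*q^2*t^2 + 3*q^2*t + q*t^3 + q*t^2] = q*(-28*q^2 + 6*q*t + 3*q + 3*t^2 + 2*t)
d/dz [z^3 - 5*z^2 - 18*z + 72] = 3*z^2 - 10*z - 18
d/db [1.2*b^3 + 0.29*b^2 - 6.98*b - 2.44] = 3.6*b^2 + 0.58*b - 6.98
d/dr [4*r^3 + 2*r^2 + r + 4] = 12*r^2 + 4*r + 1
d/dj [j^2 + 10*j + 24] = 2*j + 10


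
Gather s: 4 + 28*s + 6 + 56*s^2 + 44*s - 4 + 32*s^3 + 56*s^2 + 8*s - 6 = 32*s^3 + 112*s^2 + 80*s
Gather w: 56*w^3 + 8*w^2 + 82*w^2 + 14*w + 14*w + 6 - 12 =56*w^3 + 90*w^2 + 28*w - 6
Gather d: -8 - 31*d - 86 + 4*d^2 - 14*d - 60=4*d^2 - 45*d - 154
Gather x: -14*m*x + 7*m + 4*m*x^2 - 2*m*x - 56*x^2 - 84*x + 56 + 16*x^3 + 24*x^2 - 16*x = 7*m + 16*x^3 + x^2*(4*m - 32) + x*(-16*m - 100) + 56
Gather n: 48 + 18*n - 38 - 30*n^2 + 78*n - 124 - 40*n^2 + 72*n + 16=-70*n^2 + 168*n - 98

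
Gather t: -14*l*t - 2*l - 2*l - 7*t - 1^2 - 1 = -4*l + t*(-14*l - 7) - 2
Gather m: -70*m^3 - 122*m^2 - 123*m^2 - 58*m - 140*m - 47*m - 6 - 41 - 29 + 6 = -70*m^3 - 245*m^2 - 245*m - 70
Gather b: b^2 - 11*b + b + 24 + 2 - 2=b^2 - 10*b + 24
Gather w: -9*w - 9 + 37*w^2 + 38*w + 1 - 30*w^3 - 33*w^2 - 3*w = -30*w^3 + 4*w^2 + 26*w - 8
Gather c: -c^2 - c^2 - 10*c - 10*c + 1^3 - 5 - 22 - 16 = -2*c^2 - 20*c - 42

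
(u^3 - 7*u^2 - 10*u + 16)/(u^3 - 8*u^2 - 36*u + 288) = (u^2 + u - 2)/(u^2 - 36)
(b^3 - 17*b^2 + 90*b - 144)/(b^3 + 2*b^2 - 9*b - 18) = (b^2 - 14*b + 48)/(b^2 + 5*b + 6)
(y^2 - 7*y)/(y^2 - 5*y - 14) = y/(y + 2)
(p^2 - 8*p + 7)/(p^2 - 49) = (p - 1)/(p + 7)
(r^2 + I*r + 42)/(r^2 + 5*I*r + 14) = (r - 6*I)/(r - 2*I)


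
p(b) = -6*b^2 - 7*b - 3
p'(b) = -12*b - 7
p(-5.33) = -136.14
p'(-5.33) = 56.96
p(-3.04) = -37.17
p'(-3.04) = 29.48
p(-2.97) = -35.14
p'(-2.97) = 28.64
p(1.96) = -39.77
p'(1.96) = -30.52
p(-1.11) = -2.62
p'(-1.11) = 6.32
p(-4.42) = -89.28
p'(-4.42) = 46.04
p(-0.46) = -1.05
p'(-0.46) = -1.48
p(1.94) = -39.16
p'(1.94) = -30.28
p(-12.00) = -783.00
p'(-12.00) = 137.00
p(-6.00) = -177.00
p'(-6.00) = 65.00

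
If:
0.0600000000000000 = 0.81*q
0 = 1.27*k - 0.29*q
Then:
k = 0.02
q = 0.07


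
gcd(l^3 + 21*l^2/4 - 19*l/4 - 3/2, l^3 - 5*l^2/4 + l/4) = l - 1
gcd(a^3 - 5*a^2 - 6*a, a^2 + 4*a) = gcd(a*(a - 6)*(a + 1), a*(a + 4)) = a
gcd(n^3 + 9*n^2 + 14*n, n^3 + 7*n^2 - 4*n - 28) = n^2 + 9*n + 14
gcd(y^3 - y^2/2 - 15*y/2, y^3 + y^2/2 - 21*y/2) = y^2 - 3*y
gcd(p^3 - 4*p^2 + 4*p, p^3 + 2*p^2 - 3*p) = p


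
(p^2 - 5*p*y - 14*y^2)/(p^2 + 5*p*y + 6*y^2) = (p - 7*y)/(p + 3*y)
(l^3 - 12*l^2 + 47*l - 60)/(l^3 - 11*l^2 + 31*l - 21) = (l^2 - 9*l + 20)/(l^2 - 8*l + 7)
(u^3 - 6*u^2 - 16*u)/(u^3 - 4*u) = (u - 8)/(u - 2)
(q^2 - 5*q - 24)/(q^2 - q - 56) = (q + 3)/(q + 7)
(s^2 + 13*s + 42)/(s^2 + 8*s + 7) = (s + 6)/(s + 1)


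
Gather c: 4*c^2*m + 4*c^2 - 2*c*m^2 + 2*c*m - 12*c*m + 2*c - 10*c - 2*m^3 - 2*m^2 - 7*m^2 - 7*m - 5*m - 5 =c^2*(4*m + 4) + c*(-2*m^2 - 10*m - 8) - 2*m^3 - 9*m^2 - 12*m - 5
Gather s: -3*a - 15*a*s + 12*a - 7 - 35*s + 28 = 9*a + s*(-15*a - 35) + 21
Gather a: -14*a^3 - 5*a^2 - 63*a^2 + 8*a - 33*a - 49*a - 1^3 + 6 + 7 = -14*a^3 - 68*a^2 - 74*a + 12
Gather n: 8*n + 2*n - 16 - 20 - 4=10*n - 40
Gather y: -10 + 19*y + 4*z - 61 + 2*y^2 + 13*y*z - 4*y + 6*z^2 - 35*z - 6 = 2*y^2 + y*(13*z + 15) + 6*z^2 - 31*z - 77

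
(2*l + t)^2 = 4*l^2 + 4*l*t + t^2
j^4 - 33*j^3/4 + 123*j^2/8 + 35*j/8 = j*(j - 5)*(j - 7/2)*(j + 1/4)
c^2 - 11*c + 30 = (c - 6)*(c - 5)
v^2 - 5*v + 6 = (v - 3)*(v - 2)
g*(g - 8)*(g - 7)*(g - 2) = g^4 - 17*g^3 + 86*g^2 - 112*g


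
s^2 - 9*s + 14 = (s - 7)*(s - 2)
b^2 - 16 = (b - 4)*(b + 4)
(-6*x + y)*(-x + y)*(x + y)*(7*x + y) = 42*x^4 - x^3*y - 43*x^2*y^2 + x*y^3 + y^4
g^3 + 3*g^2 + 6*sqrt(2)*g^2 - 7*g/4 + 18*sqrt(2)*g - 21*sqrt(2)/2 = (g - 1/2)*(g + 7/2)*(g + 6*sqrt(2))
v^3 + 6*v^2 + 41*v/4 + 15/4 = (v + 1/2)*(v + 5/2)*(v + 3)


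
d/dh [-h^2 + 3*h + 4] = 3 - 2*h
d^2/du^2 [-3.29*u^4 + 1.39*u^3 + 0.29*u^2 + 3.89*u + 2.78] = -39.48*u^2 + 8.34*u + 0.58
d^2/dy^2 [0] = 0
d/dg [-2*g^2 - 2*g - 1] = -4*g - 2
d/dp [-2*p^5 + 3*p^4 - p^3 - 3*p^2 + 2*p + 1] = -10*p^4 + 12*p^3 - 3*p^2 - 6*p + 2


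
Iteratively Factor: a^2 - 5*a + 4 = (a - 4)*(a - 1)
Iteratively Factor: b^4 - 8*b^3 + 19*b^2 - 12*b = (b - 1)*(b^3 - 7*b^2 + 12*b) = (b - 4)*(b - 1)*(b^2 - 3*b) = b*(b - 4)*(b - 1)*(b - 3)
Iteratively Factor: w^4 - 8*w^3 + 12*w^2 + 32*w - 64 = (w + 2)*(w^3 - 10*w^2 + 32*w - 32) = (w - 2)*(w + 2)*(w^2 - 8*w + 16) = (w - 4)*(w - 2)*(w + 2)*(w - 4)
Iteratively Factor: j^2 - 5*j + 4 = (j - 4)*(j - 1)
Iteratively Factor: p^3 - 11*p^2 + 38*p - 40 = (p - 4)*(p^2 - 7*p + 10) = (p - 4)*(p - 2)*(p - 5)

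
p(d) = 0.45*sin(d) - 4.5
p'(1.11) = 0.20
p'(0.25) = 0.44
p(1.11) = -4.10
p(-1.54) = -4.95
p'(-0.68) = 0.35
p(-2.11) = -4.89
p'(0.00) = 0.45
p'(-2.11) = -0.23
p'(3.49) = -0.42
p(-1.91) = -4.92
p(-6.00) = -4.37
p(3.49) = -4.65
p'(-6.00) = 0.43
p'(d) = 0.45*cos(d)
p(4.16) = -4.88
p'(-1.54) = 0.01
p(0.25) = -4.39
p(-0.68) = -4.78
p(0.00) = -4.50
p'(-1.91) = -0.15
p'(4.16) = -0.24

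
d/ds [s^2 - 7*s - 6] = 2*s - 7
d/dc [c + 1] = 1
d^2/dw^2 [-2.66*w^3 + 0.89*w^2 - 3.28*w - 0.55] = 1.78 - 15.96*w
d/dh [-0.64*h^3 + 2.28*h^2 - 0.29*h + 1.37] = -1.92*h^2 + 4.56*h - 0.29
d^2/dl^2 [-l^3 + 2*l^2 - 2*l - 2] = 4 - 6*l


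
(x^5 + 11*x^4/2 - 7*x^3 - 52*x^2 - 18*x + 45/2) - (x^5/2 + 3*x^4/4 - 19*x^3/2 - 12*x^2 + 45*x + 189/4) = x^5/2 + 19*x^4/4 + 5*x^3/2 - 40*x^2 - 63*x - 99/4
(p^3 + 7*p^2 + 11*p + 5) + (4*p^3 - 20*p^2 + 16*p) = 5*p^3 - 13*p^2 + 27*p + 5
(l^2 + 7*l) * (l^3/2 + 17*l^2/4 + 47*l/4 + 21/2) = l^5/2 + 31*l^4/4 + 83*l^3/2 + 371*l^2/4 + 147*l/2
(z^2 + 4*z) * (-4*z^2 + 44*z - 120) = -4*z^4 + 28*z^3 + 56*z^2 - 480*z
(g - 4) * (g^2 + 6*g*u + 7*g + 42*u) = g^3 + 6*g^2*u + 3*g^2 + 18*g*u - 28*g - 168*u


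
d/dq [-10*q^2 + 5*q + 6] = 5 - 20*q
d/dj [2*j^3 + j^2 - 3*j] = 6*j^2 + 2*j - 3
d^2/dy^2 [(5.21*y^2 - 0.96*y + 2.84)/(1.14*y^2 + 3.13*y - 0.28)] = (7.105427357601e-15*y^4 - 39.675876*y^3 + 32.123376*y^2 + 58.963536*y + 56.593688)/(1.481544*y^6 + 12.203244*y^5 + 32.413734*y^4 + 24.669721*y^3 - 7.961268*y^2 + 0.736176*y - 0.021952)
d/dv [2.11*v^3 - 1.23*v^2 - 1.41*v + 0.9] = 6.33*v^2 - 2.46*v - 1.41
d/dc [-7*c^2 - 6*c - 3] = -14*c - 6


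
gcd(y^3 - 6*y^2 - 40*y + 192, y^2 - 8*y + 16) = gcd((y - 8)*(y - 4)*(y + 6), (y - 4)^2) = y - 4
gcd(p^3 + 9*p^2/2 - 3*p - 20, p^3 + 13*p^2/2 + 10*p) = p^2 + 13*p/2 + 10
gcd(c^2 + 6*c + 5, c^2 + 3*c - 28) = 1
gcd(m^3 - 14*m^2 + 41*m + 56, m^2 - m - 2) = m + 1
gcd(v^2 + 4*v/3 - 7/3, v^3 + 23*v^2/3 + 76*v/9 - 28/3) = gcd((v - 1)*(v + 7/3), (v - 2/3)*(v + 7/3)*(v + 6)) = v + 7/3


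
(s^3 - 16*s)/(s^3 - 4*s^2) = (s + 4)/s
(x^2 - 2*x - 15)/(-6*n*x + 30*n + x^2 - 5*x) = (x + 3)/(-6*n + x)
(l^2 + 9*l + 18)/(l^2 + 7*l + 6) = (l + 3)/(l + 1)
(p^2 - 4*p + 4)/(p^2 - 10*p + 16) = (p - 2)/(p - 8)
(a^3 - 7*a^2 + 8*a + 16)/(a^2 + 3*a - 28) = (a^2 - 3*a - 4)/(a + 7)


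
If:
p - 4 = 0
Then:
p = 4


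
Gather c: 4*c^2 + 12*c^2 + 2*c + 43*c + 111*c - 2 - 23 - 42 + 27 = 16*c^2 + 156*c - 40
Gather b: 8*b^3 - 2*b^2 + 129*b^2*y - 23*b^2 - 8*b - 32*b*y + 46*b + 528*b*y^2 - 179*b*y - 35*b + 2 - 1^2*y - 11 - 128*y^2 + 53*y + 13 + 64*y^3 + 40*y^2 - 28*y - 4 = 8*b^3 + b^2*(129*y - 25) + b*(528*y^2 - 211*y + 3) + 64*y^3 - 88*y^2 + 24*y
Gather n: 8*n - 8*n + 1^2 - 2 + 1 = 0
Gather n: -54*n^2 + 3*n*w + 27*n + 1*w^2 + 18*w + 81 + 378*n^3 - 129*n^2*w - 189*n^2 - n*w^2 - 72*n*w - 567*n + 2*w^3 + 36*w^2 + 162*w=378*n^3 + n^2*(-129*w - 243) + n*(-w^2 - 69*w - 540) + 2*w^3 + 37*w^2 + 180*w + 81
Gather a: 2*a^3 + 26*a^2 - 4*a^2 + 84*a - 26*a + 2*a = 2*a^3 + 22*a^2 + 60*a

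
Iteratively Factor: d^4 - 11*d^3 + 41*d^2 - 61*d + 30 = (d - 5)*(d^3 - 6*d^2 + 11*d - 6) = (d - 5)*(d - 1)*(d^2 - 5*d + 6) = (d - 5)*(d - 2)*(d - 1)*(d - 3)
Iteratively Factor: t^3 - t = (t + 1)*(t^2 - t) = t*(t + 1)*(t - 1)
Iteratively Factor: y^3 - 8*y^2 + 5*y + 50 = (y - 5)*(y^2 - 3*y - 10) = (y - 5)*(y + 2)*(y - 5)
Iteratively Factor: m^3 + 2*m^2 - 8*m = (m - 2)*(m^2 + 4*m) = (m - 2)*(m + 4)*(m)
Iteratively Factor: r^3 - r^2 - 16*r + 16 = (r - 4)*(r^2 + 3*r - 4) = (r - 4)*(r + 4)*(r - 1)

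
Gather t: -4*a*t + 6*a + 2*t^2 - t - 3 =6*a + 2*t^2 + t*(-4*a - 1) - 3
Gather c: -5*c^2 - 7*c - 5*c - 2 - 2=-5*c^2 - 12*c - 4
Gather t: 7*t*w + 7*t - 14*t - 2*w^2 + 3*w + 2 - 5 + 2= t*(7*w - 7) - 2*w^2 + 3*w - 1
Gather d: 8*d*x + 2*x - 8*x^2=8*d*x - 8*x^2 + 2*x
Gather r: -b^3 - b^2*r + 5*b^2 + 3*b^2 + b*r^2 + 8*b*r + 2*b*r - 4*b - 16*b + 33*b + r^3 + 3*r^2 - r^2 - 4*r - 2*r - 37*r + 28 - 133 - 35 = -b^3 + 8*b^2 + 13*b + r^3 + r^2*(b + 2) + r*(-b^2 + 10*b - 43) - 140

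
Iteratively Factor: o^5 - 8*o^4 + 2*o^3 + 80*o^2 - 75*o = (o + 3)*(o^4 - 11*o^3 + 35*o^2 - 25*o) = (o - 5)*(o + 3)*(o^3 - 6*o^2 + 5*o) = (o - 5)*(o - 1)*(o + 3)*(o^2 - 5*o) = (o - 5)^2*(o - 1)*(o + 3)*(o)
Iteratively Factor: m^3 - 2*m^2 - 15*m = (m - 5)*(m^2 + 3*m) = (m - 5)*(m + 3)*(m)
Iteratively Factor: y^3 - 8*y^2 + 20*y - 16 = (y - 2)*(y^2 - 6*y + 8) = (y - 4)*(y - 2)*(y - 2)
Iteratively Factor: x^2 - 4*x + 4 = (x - 2)*(x - 2)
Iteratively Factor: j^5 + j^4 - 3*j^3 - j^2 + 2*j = (j + 1)*(j^4 - 3*j^2 + 2*j) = (j - 1)*(j + 1)*(j^3 + j^2 - 2*j) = (j - 1)*(j + 1)*(j + 2)*(j^2 - j) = j*(j - 1)*(j + 1)*(j + 2)*(j - 1)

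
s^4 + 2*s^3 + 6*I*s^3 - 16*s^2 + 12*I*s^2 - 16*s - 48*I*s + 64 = (s - 2)*(s + 4)*(s + 2*I)*(s + 4*I)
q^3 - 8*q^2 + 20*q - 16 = (q - 4)*(q - 2)^2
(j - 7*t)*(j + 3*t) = j^2 - 4*j*t - 21*t^2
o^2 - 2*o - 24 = (o - 6)*(o + 4)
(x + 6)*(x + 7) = x^2 + 13*x + 42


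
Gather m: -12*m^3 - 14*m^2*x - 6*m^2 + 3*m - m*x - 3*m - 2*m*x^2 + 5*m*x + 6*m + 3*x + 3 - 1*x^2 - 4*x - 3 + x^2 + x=-12*m^3 + m^2*(-14*x - 6) + m*(-2*x^2 + 4*x + 6)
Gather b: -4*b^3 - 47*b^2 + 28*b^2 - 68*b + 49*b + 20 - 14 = -4*b^3 - 19*b^2 - 19*b + 6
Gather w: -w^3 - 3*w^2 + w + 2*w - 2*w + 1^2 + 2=-w^3 - 3*w^2 + w + 3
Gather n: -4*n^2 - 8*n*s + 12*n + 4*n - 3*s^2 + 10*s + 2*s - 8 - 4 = -4*n^2 + n*(16 - 8*s) - 3*s^2 + 12*s - 12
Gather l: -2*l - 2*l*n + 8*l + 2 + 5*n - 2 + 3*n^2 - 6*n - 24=l*(6 - 2*n) + 3*n^2 - n - 24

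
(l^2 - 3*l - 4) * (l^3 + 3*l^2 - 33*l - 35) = l^5 - 46*l^3 + 52*l^2 + 237*l + 140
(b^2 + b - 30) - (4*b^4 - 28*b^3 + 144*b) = -4*b^4 + 28*b^3 + b^2 - 143*b - 30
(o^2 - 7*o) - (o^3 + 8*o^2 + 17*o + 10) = -o^3 - 7*o^2 - 24*o - 10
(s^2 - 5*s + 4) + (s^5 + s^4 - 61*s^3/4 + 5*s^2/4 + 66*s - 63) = s^5 + s^4 - 61*s^3/4 + 9*s^2/4 + 61*s - 59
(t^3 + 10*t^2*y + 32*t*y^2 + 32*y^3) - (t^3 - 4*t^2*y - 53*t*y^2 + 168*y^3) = 14*t^2*y + 85*t*y^2 - 136*y^3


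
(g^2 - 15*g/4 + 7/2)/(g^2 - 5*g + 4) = (4*g^2 - 15*g + 14)/(4*(g^2 - 5*g + 4))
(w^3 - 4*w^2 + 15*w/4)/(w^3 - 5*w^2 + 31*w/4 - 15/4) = w/(w - 1)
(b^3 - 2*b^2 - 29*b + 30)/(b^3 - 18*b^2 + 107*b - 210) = (b^2 + 4*b - 5)/(b^2 - 12*b + 35)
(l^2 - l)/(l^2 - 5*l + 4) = l/(l - 4)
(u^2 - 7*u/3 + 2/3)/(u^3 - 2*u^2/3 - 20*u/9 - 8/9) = 3*(3*u - 1)/(9*u^2 + 12*u + 4)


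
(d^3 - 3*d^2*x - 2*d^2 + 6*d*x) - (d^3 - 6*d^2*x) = 3*d^2*x - 2*d^2 + 6*d*x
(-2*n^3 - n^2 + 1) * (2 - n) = 2*n^4 - 3*n^3 - 2*n^2 - n + 2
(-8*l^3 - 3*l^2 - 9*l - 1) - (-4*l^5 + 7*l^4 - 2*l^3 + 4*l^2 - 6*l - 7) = 4*l^5 - 7*l^4 - 6*l^3 - 7*l^2 - 3*l + 6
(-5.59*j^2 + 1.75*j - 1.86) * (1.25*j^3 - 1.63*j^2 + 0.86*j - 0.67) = -6.9875*j^5 + 11.2992*j^4 - 9.9849*j^3 + 8.2821*j^2 - 2.7721*j + 1.2462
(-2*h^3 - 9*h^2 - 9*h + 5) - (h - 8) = -2*h^3 - 9*h^2 - 10*h + 13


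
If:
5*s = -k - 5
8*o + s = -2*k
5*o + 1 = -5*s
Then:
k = -27/17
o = 41/85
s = -58/85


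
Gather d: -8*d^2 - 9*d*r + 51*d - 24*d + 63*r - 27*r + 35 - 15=-8*d^2 + d*(27 - 9*r) + 36*r + 20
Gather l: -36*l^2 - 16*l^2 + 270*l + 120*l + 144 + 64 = -52*l^2 + 390*l + 208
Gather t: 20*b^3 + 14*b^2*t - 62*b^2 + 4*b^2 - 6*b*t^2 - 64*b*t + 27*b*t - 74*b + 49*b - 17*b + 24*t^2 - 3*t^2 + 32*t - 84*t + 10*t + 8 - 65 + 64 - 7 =20*b^3 - 58*b^2 - 42*b + t^2*(21 - 6*b) + t*(14*b^2 - 37*b - 42)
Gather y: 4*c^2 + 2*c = 4*c^2 + 2*c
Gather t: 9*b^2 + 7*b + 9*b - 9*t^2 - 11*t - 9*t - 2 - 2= 9*b^2 + 16*b - 9*t^2 - 20*t - 4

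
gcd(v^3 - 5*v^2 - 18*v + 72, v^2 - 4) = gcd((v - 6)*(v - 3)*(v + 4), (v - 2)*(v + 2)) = 1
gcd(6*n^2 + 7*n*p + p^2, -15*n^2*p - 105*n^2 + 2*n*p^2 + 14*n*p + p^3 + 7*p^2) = 1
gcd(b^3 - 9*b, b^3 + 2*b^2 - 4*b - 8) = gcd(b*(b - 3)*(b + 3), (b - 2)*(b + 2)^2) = 1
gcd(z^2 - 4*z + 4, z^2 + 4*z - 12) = z - 2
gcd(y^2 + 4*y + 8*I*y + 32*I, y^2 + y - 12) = y + 4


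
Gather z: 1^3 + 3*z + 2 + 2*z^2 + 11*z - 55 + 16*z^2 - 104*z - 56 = 18*z^2 - 90*z - 108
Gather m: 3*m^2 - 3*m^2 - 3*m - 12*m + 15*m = 0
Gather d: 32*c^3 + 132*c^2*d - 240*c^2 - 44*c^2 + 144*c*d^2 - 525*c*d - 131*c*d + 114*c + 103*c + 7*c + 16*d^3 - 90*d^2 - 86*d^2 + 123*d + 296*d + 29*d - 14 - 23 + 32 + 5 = 32*c^3 - 284*c^2 + 224*c + 16*d^3 + d^2*(144*c - 176) + d*(132*c^2 - 656*c + 448)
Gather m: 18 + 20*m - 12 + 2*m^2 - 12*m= 2*m^2 + 8*m + 6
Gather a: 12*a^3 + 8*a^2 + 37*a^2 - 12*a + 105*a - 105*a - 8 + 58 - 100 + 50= 12*a^3 + 45*a^2 - 12*a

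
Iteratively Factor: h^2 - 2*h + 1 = (h - 1)*(h - 1)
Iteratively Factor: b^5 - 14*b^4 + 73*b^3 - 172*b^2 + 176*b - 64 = (b - 4)*(b^4 - 10*b^3 + 33*b^2 - 40*b + 16) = (b - 4)*(b - 1)*(b^3 - 9*b^2 + 24*b - 16) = (b - 4)^2*(b - 1)*(b^2 - 5*b + 4) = (b - 4)^3*(b - 1)*(b - 1)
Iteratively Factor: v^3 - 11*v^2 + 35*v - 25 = (v - 5)*(v^2 - 6*v + 5) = (v - 5)^2*(v - 1)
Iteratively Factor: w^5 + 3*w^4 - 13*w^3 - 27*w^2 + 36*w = (w)*(w^4 + 3*w^3 - 13*w^2 - 27*w + 36) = w*(w - 3)*(w^3 + 6*w^2 + 5*w - 12) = w*(w - 3)*(w - 1)*(w^2 + 7*w + 12) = w*(w - 3)*(w - 1)*(w + 3)*(w + 4)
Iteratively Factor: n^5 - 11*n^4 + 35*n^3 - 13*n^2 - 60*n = (n + 1)*(n^4 - 12*n^3 + 47*n^2 - 60*n) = (n - 3)*(n + 1)*(n^3 - 9*n^2 + 20*n) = (n - 5)*(n - 3)*(n + 1)*(n^2 - 4*n) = (n - 5)*(n - 4)*(n - 3)*(n + 1)*(n)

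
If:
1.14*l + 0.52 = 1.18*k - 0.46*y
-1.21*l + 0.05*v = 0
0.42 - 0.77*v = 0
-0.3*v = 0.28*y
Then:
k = 0.23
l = 0.02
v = 0.55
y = -0.58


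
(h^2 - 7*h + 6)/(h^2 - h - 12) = (-h^2 + 7*h - 6)/(-h^2 + h + 12)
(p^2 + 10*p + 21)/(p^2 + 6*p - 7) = (p + 3)/(p - 1)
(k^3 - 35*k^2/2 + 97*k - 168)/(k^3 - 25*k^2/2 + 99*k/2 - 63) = (k - 8)/(k - 3)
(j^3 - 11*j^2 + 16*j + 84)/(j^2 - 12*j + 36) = (j^2 - 5*j - 14)/(j - 6)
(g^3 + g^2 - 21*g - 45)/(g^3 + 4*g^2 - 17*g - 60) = (g^2 - 2*g - 15)/(g^2 + g - 20)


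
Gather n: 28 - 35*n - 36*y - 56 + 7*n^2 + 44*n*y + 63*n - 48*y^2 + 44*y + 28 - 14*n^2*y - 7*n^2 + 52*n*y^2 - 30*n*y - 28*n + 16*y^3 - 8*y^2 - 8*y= -14*n^2*y + n*(52*y^2 + 14*y) + 16*y^3 - 56*y^2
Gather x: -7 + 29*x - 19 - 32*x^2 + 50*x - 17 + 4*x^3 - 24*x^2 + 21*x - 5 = 4*x^3 - 56*x^2 + 100*x - 48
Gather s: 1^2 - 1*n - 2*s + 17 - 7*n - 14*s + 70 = -8*n - 16*s + 88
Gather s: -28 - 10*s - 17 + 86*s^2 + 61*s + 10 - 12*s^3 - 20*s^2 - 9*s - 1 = -12*s^3 + 66*s^2 + 42*s - 36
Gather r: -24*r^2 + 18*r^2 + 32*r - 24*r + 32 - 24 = -6*r^2 + 8*r + 8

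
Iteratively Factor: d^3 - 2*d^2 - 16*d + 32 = (d - 2)*(d^2 - 16) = (d - 4)*(d - 2)*(d + 4)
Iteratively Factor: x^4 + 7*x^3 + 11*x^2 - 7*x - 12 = (x - 1)*(x^3 + 8*x^2 + 19*x + 12) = (x - 1)*(x + 1)*(x^2 + 7*x + 12) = (x - 1)*(x + 1)*(x + 3)*(x + 4)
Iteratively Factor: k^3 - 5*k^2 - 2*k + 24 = (k - 3)*(k^2 - 2*k - 8) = (k - 4)*(k - 3)*(k + 2)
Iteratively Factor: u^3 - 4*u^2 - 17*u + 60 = (u + 4)*(u^2 - 8*u + 15) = (u - 3)*(u + 4)*(u - 5)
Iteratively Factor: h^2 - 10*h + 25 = (h - 5)*(h - 5)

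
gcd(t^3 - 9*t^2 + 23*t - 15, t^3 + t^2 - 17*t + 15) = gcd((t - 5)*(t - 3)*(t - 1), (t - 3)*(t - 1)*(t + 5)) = t^2 - 4*t + 3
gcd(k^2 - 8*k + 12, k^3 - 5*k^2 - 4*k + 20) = k - 2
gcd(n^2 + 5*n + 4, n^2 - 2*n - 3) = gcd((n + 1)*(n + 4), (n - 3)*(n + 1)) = n + 1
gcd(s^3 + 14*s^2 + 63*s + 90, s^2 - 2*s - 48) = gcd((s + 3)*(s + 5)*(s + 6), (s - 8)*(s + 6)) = s + 6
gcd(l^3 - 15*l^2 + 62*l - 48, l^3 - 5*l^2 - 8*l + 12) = l^2 - 7*l + 6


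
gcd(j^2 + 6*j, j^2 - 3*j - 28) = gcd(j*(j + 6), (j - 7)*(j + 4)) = 1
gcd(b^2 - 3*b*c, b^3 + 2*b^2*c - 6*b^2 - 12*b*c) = b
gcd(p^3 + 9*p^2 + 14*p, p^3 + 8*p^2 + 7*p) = p^2 + 7*p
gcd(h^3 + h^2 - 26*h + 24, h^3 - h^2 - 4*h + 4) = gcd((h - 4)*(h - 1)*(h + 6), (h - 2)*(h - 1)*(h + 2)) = h - 1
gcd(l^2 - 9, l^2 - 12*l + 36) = 1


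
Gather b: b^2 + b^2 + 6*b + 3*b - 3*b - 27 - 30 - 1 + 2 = 2*b^2 + 6*b - 56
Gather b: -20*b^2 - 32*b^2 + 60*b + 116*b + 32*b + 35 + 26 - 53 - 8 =-52*b^2 + 208*b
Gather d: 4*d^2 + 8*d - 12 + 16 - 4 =4*d^2 + 8*d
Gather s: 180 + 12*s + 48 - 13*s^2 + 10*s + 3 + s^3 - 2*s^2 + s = s^3 - 15*s^2 + 23*s + 231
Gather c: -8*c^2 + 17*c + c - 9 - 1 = -8*c^2 + 18*c - 10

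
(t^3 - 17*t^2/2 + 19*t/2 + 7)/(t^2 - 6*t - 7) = (t^2 - 3*t/2 - 1)/(t + 1)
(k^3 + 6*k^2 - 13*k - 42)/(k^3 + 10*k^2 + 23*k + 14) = (k - 3)/(k + 1)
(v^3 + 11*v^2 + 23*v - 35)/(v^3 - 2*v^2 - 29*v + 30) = (v + 7)/(v - 6)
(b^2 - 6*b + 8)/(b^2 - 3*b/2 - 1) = 2*(b - 4)/(2*b + 1)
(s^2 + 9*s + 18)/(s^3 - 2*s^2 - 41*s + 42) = (s + 3)/(s^2 - 8*s + 7)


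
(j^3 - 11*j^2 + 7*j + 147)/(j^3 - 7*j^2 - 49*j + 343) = (j + 3)/(j + 7)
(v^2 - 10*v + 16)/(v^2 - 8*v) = (v - 2)/v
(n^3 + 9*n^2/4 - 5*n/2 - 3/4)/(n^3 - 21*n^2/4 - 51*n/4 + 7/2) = (4*n^3 + 9*n^2 - 10*n - 3)/(4*n^3 - 21*n^2 - 51*n + 14)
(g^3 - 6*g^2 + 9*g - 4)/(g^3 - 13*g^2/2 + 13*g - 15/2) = 2*(g^2 - 5*g + 4)/(2*g^2 - 11*g + 15)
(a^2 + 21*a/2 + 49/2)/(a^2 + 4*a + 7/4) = 2*(a + 7)/(2*a + 1)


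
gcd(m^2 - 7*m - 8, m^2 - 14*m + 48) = m - 8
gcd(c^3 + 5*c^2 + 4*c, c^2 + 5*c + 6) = 1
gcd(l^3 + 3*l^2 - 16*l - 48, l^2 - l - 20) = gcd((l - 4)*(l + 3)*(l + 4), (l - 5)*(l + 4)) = l + 4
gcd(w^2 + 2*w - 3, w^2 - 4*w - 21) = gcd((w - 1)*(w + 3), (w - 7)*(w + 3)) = w + 3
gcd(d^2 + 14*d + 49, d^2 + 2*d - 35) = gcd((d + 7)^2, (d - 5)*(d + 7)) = d + 7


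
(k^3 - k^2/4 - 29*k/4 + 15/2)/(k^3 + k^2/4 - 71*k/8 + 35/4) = 2*(k + 3)/(2*k + 7)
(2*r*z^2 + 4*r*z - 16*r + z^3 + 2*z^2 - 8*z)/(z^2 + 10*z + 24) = (2*r*z - 4*r + z^2 - 2*z)/(z + 6)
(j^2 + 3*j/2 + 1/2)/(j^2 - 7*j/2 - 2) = (j + 1)/(j - 4)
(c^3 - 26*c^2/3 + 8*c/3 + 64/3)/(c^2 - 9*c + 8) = (3*c^2 - 2*c - 8)/(3*(c - 1))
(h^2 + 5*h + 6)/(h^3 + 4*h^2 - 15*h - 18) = (h^2 + 5*h + 6)/(h^3 + 4*h^2 - 15*h - 18)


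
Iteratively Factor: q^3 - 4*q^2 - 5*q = (q)*(q^2 - 4*q - 5) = q*(q + 1)*(q - 5)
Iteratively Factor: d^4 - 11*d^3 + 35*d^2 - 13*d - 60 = (d - 3)*(d^3 - 8*d^2 + 11*d + 20) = (d - 5)*(d - 3)*(d^2 - 3*d - 4) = (d - 5)*(d - 3)*(d + 1)*(d - 4)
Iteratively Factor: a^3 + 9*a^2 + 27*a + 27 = (a + 3)*(a^2 + 6*a + 9) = (a + 3)^2*(a + 3)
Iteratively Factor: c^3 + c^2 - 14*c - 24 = (c + 3)*(c^2 - 2*c - 8) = (c + 2)*(c + 3)*(c - 4)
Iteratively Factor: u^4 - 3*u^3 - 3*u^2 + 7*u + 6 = (u + 1)*(u^3 - 4*u^2 + u + 6) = (u - 2)*(u + 1)*(u^2 - 2*u - 3) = (u - 2)*(u + 1)^2*(u - 3)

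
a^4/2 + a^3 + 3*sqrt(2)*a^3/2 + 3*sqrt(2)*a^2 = a^2*(a/2 + 1)*(a + 3*sqrt(2))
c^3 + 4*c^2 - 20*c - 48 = (c - 4)*(c + 2)*(c + 6)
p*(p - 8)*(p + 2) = p^3 - 6*p^2 - 16*p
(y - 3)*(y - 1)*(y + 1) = y^3 - 3*y^2 - y + 3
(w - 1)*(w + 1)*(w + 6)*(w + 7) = w^4 + 13*w^3 + 41*w^2 - 13*w - 42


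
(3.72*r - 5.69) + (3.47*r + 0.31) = 7.19*r - 5.38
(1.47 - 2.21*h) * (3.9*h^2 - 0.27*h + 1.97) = -8.619*h^3 + 6.3297*h^2 - 4.7506*h + 2.8959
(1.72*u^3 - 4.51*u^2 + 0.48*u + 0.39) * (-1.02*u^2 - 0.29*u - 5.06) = -1.7544*u^5 + 4.1014*u^4 - 7.8849*u^3 + 22.2836*u^2 - 2.5419*u - 1.9734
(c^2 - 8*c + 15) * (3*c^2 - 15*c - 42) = 3*c^4 - 39*c^3 + 123*c^2 + 111*c - 630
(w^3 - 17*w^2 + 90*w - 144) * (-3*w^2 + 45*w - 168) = -3*w^5 + 96*w^4 - 1203*w^3 + 7338*w^2 - 21600*w + 24192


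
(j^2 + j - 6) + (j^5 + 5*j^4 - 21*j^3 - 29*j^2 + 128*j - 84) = j^5 + 5*j^4 - 21*j^3 - 28*j^2 + 129*j - 90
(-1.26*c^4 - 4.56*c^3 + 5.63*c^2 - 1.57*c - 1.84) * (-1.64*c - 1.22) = 2.0664*c^5 + 9.0156*c^4 - 3.67*c^3 - 4.2938*c^2 + 4.933*c + 2.2448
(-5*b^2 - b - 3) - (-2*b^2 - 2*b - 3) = -3*b^2 + b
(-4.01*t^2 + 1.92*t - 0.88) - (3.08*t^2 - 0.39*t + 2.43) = -7.09*t^2 + 2.31*t - 3.31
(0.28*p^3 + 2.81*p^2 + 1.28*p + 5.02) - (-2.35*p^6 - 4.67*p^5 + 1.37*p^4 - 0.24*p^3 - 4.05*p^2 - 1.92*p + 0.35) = 2.35*p^6 + 4.67*p^5 - 1.37*p^4 + 0.52*p^3 + 6.86*p^2 + 3.2*p + 4.67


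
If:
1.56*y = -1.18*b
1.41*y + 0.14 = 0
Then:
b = 0.13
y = -0.10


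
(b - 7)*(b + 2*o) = b^2 + 2*b*o - 7*b - 14*o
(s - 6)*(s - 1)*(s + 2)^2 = s^4 - 3*s^3 - 18*s^2 - 4*s + 24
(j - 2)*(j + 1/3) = j^2 - 5*j/3 - 2/3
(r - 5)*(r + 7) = r^2 + 2*r - 35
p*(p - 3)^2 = p^3 - 6*p^2 + 9*p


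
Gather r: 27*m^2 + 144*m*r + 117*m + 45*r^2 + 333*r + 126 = 27*m^2 + 117*m + 45*r^2 + r*(144*m + 333) + 126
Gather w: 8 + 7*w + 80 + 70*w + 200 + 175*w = 252*w + 288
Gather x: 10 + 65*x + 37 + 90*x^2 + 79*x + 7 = 90*x^2 + 144*x + 54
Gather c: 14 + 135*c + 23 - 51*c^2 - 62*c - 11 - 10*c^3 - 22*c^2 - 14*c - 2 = -10*c^3 - 73*c^2 + 59*c + 24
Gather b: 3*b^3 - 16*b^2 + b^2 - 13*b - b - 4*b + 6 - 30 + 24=3*b^3 - 15*b^2 - 18*b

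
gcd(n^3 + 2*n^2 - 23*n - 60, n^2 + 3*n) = n + 3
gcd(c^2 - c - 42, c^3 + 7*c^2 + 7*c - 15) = 1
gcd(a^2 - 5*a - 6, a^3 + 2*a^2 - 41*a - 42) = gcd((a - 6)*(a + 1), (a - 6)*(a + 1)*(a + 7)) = a^2 - 5*a - 6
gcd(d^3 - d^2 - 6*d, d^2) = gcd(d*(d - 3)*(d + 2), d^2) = d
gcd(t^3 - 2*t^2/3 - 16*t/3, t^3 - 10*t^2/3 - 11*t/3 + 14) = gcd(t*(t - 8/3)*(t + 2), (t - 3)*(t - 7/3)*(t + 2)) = t + 2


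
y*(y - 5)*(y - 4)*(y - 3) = y^4 - 12*y^3 + 47*y^2 - 60*y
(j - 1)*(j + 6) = j^2 + 5*j - 6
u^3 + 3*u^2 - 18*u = u*(u - 3)*(u + 6)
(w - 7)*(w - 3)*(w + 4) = w^3 - 6*w^2 - 19*w + 84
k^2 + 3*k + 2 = (k + 1)*(k + 2)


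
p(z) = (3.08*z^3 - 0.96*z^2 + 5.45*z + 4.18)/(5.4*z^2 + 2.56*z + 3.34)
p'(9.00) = 0.56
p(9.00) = 4.79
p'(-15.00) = 0.57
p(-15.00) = -9.06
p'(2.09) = 0.34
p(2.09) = 1.22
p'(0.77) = -0.27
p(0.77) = 1.08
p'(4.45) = 0.52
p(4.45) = 2.31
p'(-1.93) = 0.64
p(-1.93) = -1.73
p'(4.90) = 0.53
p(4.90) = 2.54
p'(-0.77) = 2.17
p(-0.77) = -0.44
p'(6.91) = 0.55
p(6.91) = 3.63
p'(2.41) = 0.39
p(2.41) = 1.34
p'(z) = (-10.8*z - 2.56)*(3.08*z^3 - 0.96*z^2 + 5.45*z + 4.18)/(5.4*z^2 + 2.56*z + 3.34)^2 + (9.24*z^2 - 1.92*z + 5.45)/(5.4*z^2 + 2.56*z + 3.34) = (16.632*z^4 + 15.7696*z^3 - 1.026*z^2 - 51.5568*z + 7.5022)/(29.16*z^4 + 27.648*z^3 + 42.6256*z^2 + 17.1008*z + 11.1556)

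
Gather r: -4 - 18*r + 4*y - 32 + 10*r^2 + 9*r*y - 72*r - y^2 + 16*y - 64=10*r^2 + r*(9*y - 90) - y^2 + 20*y - 100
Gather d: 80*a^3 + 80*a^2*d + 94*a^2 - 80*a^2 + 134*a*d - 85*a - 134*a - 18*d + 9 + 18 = 80*a^3 + 14*a^2 - 219*a + d*(80*a^2 + 134*a - 18) + 27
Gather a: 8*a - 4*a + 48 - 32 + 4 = 4*a + 20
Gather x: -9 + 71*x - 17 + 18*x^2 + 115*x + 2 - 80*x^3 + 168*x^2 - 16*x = -80*x^3 + 186*x^2 + 170*x - 24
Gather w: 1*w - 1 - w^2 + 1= -w^2 + w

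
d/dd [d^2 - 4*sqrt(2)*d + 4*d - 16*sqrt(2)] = 2*d - 4*sqrt(2) + 4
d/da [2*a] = 2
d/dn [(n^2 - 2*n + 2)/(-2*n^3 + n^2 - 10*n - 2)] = 2*(n^4 - 4*n^3 + 2*n^2 - 4*n + 12)/(4*n^6 - 4*n^5 + 41*n^4 - 12*n^3 + 96*n^2 + 40*n + 4)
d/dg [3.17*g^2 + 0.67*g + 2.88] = 6.34*g + 0.67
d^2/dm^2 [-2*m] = 0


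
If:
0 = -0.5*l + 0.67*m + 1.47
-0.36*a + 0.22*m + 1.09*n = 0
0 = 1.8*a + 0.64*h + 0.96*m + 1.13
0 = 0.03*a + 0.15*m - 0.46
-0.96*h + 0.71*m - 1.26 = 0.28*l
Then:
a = -2.16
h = -0.95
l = 7.63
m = 3.50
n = -1.42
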